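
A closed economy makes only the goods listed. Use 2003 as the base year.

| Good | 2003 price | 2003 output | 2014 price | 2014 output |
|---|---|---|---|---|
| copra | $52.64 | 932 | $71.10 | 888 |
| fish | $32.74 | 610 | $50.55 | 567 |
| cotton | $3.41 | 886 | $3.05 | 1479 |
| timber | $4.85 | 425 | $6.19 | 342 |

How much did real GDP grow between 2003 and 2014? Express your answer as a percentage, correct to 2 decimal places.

-2.84%

Real GDP 2003 = Nominal GDP 2003 = 52.64·932 + 32.74·610 + 3.41·886 + 4.85·425 = 74114.39.
Real GDP 2014 (at 2003 prices) = 52.64·888 + 32.74·567 + 3.41·1479 + 4.85·342 = 72009.99.
Real growth = 72009.99/74114.39 − 1 = -0.0284.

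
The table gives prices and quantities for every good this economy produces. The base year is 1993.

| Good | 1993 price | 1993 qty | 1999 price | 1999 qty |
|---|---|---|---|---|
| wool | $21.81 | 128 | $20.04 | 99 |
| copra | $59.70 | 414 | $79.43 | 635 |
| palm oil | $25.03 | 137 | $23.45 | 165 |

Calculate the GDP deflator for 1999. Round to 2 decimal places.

Nominal GDP 1999 = 20.04·99 + 79.43·635 + 23.45·165 = 56291.26.
Real GDP 1999 (at 1993 prices) = 21.81·99 + 59.70·635 + 25.03·165 = 44198.64.
Deflator = Nominal/Real × 100 = 56291.26/44198.64 × 100 = 127.360.

127.36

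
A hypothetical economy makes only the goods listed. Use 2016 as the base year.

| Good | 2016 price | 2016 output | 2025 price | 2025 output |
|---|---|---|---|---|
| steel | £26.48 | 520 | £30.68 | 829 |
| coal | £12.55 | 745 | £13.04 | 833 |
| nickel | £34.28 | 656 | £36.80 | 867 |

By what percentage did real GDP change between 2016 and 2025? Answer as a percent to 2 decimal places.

Real GDP 2016 = Nominal GDP 2016 = 26.48·520 + 12.55·745 + 34.28·656 = 45607.03.
Real GDP 2025 (at 2016 prices) = 26.48·829 + 12.55·833 + 34.28·867 = 62126.83.
Real growth = 62126.83/45607.03 − 1 = 0.3622.

36.22%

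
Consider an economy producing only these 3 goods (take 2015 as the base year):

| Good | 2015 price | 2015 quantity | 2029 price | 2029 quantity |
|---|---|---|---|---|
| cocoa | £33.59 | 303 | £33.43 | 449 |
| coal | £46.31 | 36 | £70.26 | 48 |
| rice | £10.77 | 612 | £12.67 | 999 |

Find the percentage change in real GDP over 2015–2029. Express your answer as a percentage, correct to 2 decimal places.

52.22%

Real GDP 2015 = Nominal GDP 2015 = 33.59·303 + 46.31·36 + 10.77·612 = 18436.17.
Real GDP 2029 (at 2015 prices) = 33.59·449 + 46.31·48 + 10.77·999 = 28064.02.
Real growth = 28064.02/18436.17 − 1 = 0.5222.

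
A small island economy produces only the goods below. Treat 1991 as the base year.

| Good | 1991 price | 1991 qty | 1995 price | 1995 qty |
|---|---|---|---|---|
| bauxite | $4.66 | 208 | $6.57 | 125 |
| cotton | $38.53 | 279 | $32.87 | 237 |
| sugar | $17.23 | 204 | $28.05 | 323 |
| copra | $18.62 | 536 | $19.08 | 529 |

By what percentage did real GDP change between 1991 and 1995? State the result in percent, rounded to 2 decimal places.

Real GDP 1991 = Nominal GDP 1991 = 4.66·208 + 38.53·279 + 17.23·204 + 18.62·536 = 25214.39.
Real GDP 1995 (at 1991 prices) = 4.66·125 + 38.53·237 + 17.23·323 + 18.62·529 = 25129.38.
Real growth = 25129.38/25214.39 − 1 = -0.0034.

-0.34%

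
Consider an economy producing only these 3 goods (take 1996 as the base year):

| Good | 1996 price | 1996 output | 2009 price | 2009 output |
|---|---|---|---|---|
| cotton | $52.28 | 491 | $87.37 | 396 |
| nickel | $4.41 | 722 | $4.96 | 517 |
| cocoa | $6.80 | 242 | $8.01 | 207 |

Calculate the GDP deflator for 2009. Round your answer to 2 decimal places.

159.16

Nominal GDP 2009 = 87.37·396 + 4.96·517 + 8.01·207 = 38820.91.
Real GDP 2009 (at 1996 prices) = 52.28·396 + 4.41·517 + 6.80·207 = 24390.45.
Deflator = Nominal/Real × 100 = 38820.91/24390.45 × 100 = 159.164.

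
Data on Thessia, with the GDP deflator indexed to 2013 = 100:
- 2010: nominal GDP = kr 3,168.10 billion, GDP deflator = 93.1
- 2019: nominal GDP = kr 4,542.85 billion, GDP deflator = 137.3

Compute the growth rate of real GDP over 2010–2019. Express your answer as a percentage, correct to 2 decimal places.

-2.77%

Real GDP 2010 = 3168.10 / 0.931 = 3402.90.
Real GDP 2019 = 4542.85 / 1.373 = 3308.70.
Real growth = 3308.70 / 3402.90 − 1 = -0.0277.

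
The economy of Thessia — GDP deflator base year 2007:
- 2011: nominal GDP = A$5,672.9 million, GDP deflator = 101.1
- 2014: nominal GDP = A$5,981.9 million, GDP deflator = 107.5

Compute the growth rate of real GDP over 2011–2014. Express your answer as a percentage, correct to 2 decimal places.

Deflate each year: 2011 → 5672.9/1.011 = 5611.18; 2014 → 5981.9/1.075 = 5564.56.
So real GDP changed by 5564.56/5611.18 − 1 = -0.0083, i.e. -0.83%.

-0.83%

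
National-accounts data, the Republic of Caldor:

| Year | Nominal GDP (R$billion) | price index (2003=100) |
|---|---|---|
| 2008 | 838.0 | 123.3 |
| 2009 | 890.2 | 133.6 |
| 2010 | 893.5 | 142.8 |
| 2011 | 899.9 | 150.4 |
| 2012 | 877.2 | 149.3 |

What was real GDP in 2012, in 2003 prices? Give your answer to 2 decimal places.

Real GDP 2012 = 877.2 / 1.493 = 587.54.

R$587.54 billion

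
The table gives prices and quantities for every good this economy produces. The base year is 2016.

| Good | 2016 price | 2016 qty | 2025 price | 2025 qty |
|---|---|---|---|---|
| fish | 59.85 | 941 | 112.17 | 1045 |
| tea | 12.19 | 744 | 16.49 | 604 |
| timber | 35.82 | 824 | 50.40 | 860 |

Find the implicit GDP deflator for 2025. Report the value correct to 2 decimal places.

169.32

Nominal GDP 2025 = 112.17·1045 + 16.49·604 + 50.40·860 = 170521.61.
Real GDP 2025 (at 2016 prices) = 59.85·1045 + 12.19·604 + 35.82·860 = 100711.21.
Deflator = Nominal/Real × 100 = 170521.61/100711.21 × 100 = 169.317.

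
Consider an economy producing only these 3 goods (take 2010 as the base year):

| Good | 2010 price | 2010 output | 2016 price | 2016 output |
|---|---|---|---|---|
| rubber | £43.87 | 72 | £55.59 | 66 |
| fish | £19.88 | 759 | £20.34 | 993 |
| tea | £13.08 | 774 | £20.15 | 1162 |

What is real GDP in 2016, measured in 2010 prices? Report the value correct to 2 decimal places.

Real GDP 2016 = Σ (p_2010 × q_2016) = 43.87·66 + 19.88·993 + 13.08·1162 = 37835.22.

£37835.22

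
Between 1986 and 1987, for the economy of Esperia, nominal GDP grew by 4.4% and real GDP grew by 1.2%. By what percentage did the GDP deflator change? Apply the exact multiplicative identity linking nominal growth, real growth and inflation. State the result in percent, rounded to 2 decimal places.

(1 + g_nom) = (1 + g_real)(1 + π), so π = 1.0440 / 1.0120 − 1 = 0.03162.

3.16%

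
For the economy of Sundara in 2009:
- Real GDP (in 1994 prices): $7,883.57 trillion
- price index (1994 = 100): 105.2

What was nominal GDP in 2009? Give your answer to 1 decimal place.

$8,293.5 trillion

Nominal GDP = Real × (price index/100) = 7883.57 × 1.052 = 8293.52.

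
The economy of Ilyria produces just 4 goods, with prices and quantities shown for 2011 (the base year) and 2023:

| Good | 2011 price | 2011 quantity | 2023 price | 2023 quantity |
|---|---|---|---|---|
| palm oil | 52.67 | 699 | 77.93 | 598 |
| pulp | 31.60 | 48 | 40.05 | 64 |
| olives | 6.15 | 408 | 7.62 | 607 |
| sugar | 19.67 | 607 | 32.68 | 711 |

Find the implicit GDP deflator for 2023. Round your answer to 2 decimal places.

150.33

Nominal GDP 2023 = 77.93·598 + 40.05·64 + 7.62·607 + 32.68·711 = 77026.16.
Real GDP 2023 (at 2011 prices) = 52.67·598 + 31.60·64 + 6.15·607 + 19.67·711 = 51237.48.
Deflator = Nominal/Real × 100 = 77026.16/51237.48 × 100 = 150.332.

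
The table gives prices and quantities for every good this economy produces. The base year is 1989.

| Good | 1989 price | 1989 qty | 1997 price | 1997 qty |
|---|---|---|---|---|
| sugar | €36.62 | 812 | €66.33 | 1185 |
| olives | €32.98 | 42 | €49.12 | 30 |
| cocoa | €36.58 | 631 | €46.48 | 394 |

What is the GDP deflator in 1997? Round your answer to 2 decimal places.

167.34

Nominal GDP 1997 = 66.33·1185 + 49.12·30 + 46.48·394 = 98387.77.
Real GDP 1997 (at 1989 prices) = 36.62·1185 + 32.98·30 + 36.58·394 = 58796.62.
Deflator = Nominal/Real × 100 = 98387.77/58796.62 × 100 = 167.336.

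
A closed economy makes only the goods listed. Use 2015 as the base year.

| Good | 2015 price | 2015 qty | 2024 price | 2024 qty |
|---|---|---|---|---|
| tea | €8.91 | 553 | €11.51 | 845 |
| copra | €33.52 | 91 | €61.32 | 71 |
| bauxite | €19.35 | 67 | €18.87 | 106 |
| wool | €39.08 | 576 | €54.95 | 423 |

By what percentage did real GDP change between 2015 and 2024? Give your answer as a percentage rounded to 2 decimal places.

Real GDP 2015 = Nominal GDP 2015 = 8.91·553 + 33.52·91 + 19.35·67 + 39.08·576 = 31784.08.
Real GDP 2024 (at 2015 prices) = 8.91·845 + 33.52·71 + 19.35·106 + 39.08·423 = 28490.81.
Real growth = 28490.81/31784.08 − 1 = -0.1036.

-10.36%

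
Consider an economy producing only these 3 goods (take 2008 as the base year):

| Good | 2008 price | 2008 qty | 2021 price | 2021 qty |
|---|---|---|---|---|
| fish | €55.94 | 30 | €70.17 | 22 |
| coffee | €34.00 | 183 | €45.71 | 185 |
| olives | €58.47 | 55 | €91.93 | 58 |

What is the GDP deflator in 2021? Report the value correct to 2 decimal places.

Nominal GDP 2021 = 70.17·22 + 45.71·185 + 91.93·58 = 15332.03.
Real GDP 2021 (at 2008 prices) = 55.94·22 + 34.00·185 + 58.47·58 = 10911.94.
Deflator = Nominal/Real × 100 = 15332.03/10911.94 × 100 = 140.507.

140.51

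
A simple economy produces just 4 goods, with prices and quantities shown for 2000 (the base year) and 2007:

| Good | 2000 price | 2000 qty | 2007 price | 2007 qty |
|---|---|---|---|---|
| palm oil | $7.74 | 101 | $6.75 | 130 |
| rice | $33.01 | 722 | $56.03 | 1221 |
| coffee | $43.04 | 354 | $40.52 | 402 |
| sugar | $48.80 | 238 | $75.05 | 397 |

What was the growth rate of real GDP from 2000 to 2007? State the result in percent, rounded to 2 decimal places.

51.53%

Real GDP 2000 = Nominal GDP 2000 = 7.74·101 + 33.01·722 + 43.04·354 + 48.80·238 = 51465.52.
Real GDP 2007 (at 2000 prices) = 7.74·130 + 33.01·1221 + 43.04·402 + 48.80·397 = 77987.09.
Real growth = 77987.09/51465.52 − 1 = 0.5153.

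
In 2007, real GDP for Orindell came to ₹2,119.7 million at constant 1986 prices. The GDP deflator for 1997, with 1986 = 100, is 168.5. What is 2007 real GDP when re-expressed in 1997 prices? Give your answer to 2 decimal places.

₹3,571.69 million

Real GDP in 1997 prices = Real GDP in 1986 prices × (P_1997/P_1986) = 2119.7 × 1.685 = 3571.69.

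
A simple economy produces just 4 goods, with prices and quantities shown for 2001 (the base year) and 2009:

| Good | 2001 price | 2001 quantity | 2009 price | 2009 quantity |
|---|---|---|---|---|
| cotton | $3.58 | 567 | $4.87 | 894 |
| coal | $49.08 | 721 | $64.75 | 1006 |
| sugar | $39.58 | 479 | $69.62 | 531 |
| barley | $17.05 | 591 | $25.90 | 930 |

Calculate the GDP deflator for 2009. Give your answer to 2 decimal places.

145.95

Nominal GDP 2009 = 4.87·894 + 64.75·1006 + 69.62·531 + 25.90·930 = 130547.50.
Real GDP 2009 (at 2001 prices) = 3.58·894 + 49.08·1006 + 39.58·531 + 17.05·930 = 89448.48.
Deflator = Nominal/Real × 100 = 130547.50/89448.48 × 100 = 145.947.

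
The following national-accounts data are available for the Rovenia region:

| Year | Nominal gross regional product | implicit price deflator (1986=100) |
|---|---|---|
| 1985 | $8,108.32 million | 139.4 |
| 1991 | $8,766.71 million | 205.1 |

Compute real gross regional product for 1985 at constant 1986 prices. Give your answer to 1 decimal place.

Real gross regional product = Nominal / (implicit price deflator/100) = 8108.32 / 1.394 = 5816.59.

$5,816.6 million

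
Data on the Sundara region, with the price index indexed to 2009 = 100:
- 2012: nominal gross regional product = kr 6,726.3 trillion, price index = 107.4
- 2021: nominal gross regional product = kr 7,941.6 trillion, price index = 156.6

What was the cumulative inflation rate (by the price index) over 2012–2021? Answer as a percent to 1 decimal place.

Price-level change = 156.6 / 107.4 − 1 = 0.4581.

45.8%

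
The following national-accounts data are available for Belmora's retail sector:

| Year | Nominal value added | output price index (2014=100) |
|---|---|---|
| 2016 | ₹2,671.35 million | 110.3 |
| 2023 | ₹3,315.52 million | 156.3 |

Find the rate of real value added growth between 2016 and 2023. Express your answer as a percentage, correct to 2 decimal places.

-12.41%

Real value added 2016 = 2671.35 / 1.103 = 2421.89.
Real value added 2023 = 3315.52 / 1.563 = 2121.25.
Real growth = 2121.25 / 2421.89 − 1 = -0.1241.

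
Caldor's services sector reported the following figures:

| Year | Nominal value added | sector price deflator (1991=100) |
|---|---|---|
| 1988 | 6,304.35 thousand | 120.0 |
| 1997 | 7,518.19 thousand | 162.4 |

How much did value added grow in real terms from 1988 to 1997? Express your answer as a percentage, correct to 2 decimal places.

-11.88%

Real value added 1988 = 6304.35 / 1.200 = 5253.63.
Real value added 1997 = 7518.19 / 1.624 = 4629.43.
Real growth = 4629.43 / 5253.63 − 1 = -0.1188.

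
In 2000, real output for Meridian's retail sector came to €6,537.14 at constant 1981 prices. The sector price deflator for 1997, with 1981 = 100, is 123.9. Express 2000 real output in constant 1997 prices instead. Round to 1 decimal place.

€8,099.5

Real output in 1997 prices = Real output in 1981 prices × (P_1997/P_1981) = 6537.14 × 1.239 = 8099.52.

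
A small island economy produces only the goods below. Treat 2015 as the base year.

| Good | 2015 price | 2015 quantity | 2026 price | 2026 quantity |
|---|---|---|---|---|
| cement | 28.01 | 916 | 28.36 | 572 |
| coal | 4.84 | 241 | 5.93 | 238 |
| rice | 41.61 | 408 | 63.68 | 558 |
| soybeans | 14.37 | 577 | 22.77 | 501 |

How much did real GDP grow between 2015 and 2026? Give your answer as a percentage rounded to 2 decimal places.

-8.64%

Real GDP 2015 = Nominal GDP 2015 = 28.01·916 + 4.84·241 + 41.61·408 + 14.37·577 = 52091.97.
Real GDP 2026 (at 2015 prices) = 28.01·572 + 4.84·238 + 41.61·558 + 14.37·501 = 47591.39.
Real growth = 47591.39/52091.97 − 1 = -0.0864.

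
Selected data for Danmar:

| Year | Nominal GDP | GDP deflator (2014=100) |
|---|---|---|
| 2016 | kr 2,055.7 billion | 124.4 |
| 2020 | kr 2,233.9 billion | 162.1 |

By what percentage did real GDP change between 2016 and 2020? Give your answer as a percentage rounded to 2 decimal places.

-16.60%

Real GDP 2016 = 2055.7 / 1.244 = 1652.49.
Real GDP 2020 = 2233.9 / 1.621 = 1378.10.
Real growth = 1378.10 / 1652.49 − 1 = -0.1660.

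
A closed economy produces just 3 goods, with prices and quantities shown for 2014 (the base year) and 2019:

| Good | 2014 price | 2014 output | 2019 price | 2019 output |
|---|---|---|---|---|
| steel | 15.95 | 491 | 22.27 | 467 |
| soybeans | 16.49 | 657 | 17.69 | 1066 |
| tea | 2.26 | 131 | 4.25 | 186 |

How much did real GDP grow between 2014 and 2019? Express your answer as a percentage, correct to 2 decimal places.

Real GDP 2014 = Nominal GDP 2014 = 15.95·491 + 16.49·657 + 2.26·131 = 18961.44.
Real GDP 2019 (at 2014 prices) = 15.95·467 + 16.49·1066 + 2.26·186 = 25447.35.
Real growth = 25447.35/18961.44 − 1 = 0.3421.

34.21%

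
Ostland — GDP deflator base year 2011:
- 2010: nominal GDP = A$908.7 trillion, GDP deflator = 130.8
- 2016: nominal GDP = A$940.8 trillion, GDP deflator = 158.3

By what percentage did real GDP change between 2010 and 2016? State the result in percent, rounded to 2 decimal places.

Real GDP 2010 = 908.7 / 1.308 = 694.72.
Real GDP 2016 = 940.8 / 1.583 = 594.31.
Real growth = 594.31 / 694.72 − 1 = -0.1445.

-14.45%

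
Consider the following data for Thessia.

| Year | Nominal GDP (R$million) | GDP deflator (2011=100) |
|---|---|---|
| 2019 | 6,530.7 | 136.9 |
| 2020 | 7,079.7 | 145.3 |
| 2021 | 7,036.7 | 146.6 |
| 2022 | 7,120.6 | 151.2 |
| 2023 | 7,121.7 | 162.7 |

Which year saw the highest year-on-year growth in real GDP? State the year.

2020

2020: real = 7079.7/1.453 = 4872.47; growth vs 2019 (4770.42) = 2.14%.
2021: real = 7036.7/1.466 = 4799.93; growth vs 2020 (4872.47) = -1.49%.
2022: real = 7120.6/1.512 = 4709.39; growth vs 2021 (4799.93) = -1.89%.
2023: real = 7121.7/1.627 = 4377.20; growth vs 2022 (4709.39) = -7.05%.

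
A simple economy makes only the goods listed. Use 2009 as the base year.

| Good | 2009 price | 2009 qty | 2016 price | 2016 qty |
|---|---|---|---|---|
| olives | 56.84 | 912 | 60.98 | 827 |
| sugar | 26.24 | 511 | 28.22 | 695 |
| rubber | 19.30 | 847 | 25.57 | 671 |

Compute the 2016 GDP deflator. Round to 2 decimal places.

111.52

Nominal GDP 2016 = 60.98·827 + 28.22·695 + 25.57·671 = 87200.83.
Real GDP 2016 (at 2009 prices) = 56.84·827 + 26.24·695 + 19.30·671 = 78193.78.
Deflator = Nominal/Real × 100 = 87200.83/78193.78 × 100 = 111.519.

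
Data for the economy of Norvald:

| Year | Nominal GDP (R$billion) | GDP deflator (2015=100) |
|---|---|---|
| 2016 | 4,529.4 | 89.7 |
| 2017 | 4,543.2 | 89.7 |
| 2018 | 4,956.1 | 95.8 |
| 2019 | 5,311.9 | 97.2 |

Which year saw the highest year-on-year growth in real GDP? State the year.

2019

2017: real = 4543.2/0.897 = 5064.88; growth vs 2016 (5049.50) = 0.30%.
2018: real = 4956.1/0.958 = 5173.38; growth vs 2017 (5064.88) = 2.14%.
2019: real = 5311.9/0.972 = 5464.92; growth vs 2018 (5173.38) = 5.64%.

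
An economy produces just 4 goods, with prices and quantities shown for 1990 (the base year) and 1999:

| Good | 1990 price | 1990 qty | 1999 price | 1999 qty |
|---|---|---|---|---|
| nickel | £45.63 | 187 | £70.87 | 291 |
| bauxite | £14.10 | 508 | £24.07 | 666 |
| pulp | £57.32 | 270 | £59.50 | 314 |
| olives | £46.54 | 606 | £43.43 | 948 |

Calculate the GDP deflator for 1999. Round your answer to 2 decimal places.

113.82

Nominal GDP 1999 = 70.87·291 + 24.07·666 + 59.50·314 + 43.43·948 = 96508.43.
Real GDP 1999 (at 1990 prices) = 45.63·291 + 14.10·666 + 57.32·314 + 46.54·948 = 84787.33.
Deflator = Nominal/Real × 100 = 96508.43/84787.33 × 100 = 113.824.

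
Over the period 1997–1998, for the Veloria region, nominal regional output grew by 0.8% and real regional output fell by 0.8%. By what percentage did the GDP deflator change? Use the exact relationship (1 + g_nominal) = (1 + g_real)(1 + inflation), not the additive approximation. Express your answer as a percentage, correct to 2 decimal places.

1.61%

(1 + g_nom) = (1 + g_real)(1 + π), so π = 1.0080 / 0.9920 − 1 = 0.01613.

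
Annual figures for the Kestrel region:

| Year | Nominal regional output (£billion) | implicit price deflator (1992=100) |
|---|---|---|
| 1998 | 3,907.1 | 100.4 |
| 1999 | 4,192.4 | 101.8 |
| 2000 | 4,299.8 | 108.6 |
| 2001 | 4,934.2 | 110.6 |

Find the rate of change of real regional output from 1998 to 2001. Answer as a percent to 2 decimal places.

14.64%

Real regional output 1998 = 3907.1/1.004 = 3891.53.
Real regional output 2001 = 4934.2/1.106 = 4461.30.
Change = 4461.30/3891.53 − 1 = 0.1464.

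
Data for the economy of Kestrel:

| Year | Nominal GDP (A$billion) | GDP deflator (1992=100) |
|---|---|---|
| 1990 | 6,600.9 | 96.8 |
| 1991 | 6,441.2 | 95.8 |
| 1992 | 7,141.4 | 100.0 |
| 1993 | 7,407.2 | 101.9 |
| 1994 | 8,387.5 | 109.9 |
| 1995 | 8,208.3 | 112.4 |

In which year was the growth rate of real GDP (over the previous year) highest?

1992

1991: real = 6441.2/0.958 = 6723.59; growth vs 1990 (6819.11) = -1.40%.
1992: real = 7141.4/1.000 = 7141.40; growth vs 1991 (6723.59) = 6.21%.
1993: real = 7407.2/1.019 = 7269.09; growth vs 1992 (7141.40) = 1.79%.
1994: real = 8387.5/1.099 = 7631.94; growth vs 1993 (7269.09) = 4.99%.
1995: real = 8208.3/1.124 = 7302.76; growth vs 1994 (7631.94) = -4.31%.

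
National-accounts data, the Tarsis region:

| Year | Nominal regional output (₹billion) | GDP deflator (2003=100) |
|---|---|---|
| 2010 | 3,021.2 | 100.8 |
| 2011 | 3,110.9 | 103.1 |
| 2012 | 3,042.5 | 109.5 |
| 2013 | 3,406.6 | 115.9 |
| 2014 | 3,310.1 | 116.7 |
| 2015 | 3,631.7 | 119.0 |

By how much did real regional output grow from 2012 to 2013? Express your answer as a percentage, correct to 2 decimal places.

5.78%

Real regional output 2012 = 3042.5/1.095 = 2778.54.
Real regional output 2013 = 3406.6/1.159 = 2939.26.
Change = 2939.26/2778.54 − 1 = 0.0578.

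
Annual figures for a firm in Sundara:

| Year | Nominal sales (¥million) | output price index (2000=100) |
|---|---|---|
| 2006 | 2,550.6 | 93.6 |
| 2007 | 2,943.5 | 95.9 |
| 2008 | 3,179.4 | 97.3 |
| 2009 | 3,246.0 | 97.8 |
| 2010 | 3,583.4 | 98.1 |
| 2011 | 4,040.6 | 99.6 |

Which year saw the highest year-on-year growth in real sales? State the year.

2007: real = 2943.5/0.959 = 3069.34; growth vs 2006 (2725.00) = 12.64%.
2008: real = 3179.4/0.973 = 3267.63; growth vs 2007 (3069.34) = 6.46%.
2009: real = 3246.0/0.978 = 3319.02; growth vs 2008 (3267.63) = 1.57%.
2010: real = 3583.4/0.981 = 3652.80; growth vs 2009 (3319.02) = 10.06%.
2011: real = 4040.6/0.996 = 4056.83; growth vs 2010 (3652.80) = 11.06%.

2007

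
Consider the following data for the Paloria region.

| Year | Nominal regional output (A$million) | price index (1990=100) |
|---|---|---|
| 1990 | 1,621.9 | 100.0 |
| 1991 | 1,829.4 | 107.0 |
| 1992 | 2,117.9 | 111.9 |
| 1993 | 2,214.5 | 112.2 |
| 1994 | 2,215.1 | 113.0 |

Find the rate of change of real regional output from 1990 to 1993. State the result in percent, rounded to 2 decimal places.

21.69%

Real regional output 1990 = 1621.9/1.000 = 1621.90.
Real regional output 1993 = 2214.5/1.122 = 1973.71.
Change = 1973.71/1621.90 − 1 = 0.2169.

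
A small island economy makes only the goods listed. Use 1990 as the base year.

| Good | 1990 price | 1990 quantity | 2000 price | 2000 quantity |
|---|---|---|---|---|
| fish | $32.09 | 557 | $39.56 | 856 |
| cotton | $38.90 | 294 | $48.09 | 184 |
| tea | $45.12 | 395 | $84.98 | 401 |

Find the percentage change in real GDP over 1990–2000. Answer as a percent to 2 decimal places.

Real GDP 1990 = Nominal GDP 1990 = 32.09·557 + 38.90·294 + 45.12·395 = 47133.13.
Real GDP 2000 (at 1990 prices) = 32.09·856 + 38.90·184 + 45.12·401 = 52719.76.
Real growth = 52719.76/47133.13 − 1 = 0.1185.

11.85%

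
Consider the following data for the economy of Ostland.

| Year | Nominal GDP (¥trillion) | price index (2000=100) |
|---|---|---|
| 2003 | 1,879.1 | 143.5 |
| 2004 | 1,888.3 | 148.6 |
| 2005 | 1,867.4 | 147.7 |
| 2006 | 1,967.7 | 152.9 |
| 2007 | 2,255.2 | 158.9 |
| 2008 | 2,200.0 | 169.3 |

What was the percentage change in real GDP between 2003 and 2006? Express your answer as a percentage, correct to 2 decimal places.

Real GDP 2003 = 1879.1/1.435 = 1309.48.
Real GDP 2006 = 1967.7/1.529 = 1286.92.
Change = 1286.92/1309.48 − 1 = -0.0172.

-1.72%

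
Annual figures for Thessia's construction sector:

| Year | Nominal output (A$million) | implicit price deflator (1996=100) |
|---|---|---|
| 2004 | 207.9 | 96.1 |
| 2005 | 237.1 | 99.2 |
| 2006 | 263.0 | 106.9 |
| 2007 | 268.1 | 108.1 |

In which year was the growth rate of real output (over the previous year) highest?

2005: real = 237.1/0.992 = 239.01; growth vs 2004 (216.34) = 10.48%.
2006: real = 263.0/1.069 = 246.02; growth vs 2005 (239.01) = 2.93%.
2007: real = 268.1/1.081 = 248.01; growth vs 2006 (246.02) = 0.81%.

2005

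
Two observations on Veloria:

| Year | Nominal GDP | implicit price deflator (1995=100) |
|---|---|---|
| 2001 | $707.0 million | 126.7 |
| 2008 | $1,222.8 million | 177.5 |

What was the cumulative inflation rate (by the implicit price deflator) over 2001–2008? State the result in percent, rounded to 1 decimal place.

40.1%

Price-level change = 177.5 / 126.7 − 1 = 0.4009.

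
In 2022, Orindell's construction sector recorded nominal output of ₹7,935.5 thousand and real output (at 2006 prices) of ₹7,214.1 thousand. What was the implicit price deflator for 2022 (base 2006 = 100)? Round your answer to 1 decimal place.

110.0

implicit price deflator = (Nominal / Real) × 100 = 7935.5 / 7214.1 × 100 = 110.00.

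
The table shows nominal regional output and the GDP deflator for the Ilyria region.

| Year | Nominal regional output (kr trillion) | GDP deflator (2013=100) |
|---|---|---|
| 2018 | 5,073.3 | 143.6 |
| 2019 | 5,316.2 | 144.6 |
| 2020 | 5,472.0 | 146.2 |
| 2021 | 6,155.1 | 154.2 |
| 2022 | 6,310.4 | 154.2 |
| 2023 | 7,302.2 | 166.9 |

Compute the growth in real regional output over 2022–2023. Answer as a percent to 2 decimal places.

Real regional output 2022 = 6310.4/1.542 = 4092.35.
Real regional output 2023 = 7302.2/1.669 = 4375.19.
Change = 4375.19/4092.35 − 1 = 0.0691.

6.91%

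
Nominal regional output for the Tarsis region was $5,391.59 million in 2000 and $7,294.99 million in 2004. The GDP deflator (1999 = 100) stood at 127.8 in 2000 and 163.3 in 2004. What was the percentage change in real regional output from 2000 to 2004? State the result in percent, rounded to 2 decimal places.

Deflate each year: 2000 → 5391.59/1.278 = 4218.77; 2004 → 7294.99/1.633 = 4467.23.
So real regional output changed by 4467.23/4218.77 − 1 = 0.0589, i.e. 5.89%.

5.89%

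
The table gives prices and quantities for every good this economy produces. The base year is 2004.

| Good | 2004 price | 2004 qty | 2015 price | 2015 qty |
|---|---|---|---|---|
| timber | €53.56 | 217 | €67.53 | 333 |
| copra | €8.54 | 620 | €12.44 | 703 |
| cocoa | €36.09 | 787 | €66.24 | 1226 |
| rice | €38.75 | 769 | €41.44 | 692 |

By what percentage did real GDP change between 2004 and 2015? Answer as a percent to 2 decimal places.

Real GDP 2004 = Nominal GDP 2004 = 53.56·217 + 8.54·620 + 36.09·787 + 38.75·769 = 75118.90.
Real GDP 2015 (at 2004 prices) = 53.56·333 + 8.54·703 + 36.09·1226 + 38.75·692 = 94900.44.
Real growth = 94900.44/75118.90 − 1 = 0.2633.

26.33%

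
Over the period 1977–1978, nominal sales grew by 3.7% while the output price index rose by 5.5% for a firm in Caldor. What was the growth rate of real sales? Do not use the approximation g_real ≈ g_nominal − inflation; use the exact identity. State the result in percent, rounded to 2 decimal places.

-1.71%

(1 + g_nom) = (1 + g_real)(1 + π), so g_real = 1.0370 / 1.0550 − 1 = -0.01706.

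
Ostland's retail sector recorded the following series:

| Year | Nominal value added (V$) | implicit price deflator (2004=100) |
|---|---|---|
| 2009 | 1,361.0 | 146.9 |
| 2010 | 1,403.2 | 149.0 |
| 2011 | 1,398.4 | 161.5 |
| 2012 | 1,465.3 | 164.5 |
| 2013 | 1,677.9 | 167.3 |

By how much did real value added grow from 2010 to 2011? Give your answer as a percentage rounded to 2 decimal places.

-8.06%

Real value added 2010 = 1403.2/1.490 = 941.74.
Real value added 2011 = 1398.4/1.615 = 865.88.
Change = 865.88/941.74 − 1 = -0.0806.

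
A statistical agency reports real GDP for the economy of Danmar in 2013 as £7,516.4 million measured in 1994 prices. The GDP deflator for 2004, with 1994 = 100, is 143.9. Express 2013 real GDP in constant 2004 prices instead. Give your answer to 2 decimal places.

£10,816.10 million

Real GDP in 2004 prices = Real GDP in 1994 prices × (P_2004/P_1994) = 7516.4 × 1.439 = 10816.10.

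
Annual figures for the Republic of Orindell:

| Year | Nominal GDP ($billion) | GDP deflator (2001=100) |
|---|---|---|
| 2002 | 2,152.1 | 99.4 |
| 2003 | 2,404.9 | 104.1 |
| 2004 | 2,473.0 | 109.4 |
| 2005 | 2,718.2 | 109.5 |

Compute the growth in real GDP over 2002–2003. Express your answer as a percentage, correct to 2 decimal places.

Real GDP 2002 = 2152.1/0.994 = 2165.09.
Real GDP 2003 = 2404.9/1.041 = 2310.18.
Change = 2310.18/2165.09 − 1 = 0.0670.

6.70%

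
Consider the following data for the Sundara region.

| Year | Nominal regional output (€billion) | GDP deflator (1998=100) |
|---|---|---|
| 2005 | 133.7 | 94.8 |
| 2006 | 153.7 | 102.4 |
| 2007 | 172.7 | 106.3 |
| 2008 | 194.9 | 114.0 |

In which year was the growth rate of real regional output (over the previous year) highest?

2006: real = 153.7/1.024 = 150.10; growth vs 2005 (141.03) = 6.43%.
2007: real = 172.7/1.063 = 162.46; growth vs 2006 (150.10) = 8.23%.
2008: real = 194.9/1.140 = 170.96; growth vs 2007 (162.46) = 5.23%.

2007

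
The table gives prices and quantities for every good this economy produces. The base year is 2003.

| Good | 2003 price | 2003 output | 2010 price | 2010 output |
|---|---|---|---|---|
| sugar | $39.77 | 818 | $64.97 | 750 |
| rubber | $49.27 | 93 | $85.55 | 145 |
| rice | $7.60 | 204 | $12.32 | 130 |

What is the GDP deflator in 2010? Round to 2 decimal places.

Nominal GDP 2010 = 64.97·750 + 85.55·145 + 12.32·130 = 62733.85.
Real GDP 2010 (at 2003 prices) = 39.77·750 + 49.27·145 + 7.60·130 = 37959.65.
Deflator = Nominal/Real × 100 = 62733.85/37959.65 × 100 = 165.265.

165.26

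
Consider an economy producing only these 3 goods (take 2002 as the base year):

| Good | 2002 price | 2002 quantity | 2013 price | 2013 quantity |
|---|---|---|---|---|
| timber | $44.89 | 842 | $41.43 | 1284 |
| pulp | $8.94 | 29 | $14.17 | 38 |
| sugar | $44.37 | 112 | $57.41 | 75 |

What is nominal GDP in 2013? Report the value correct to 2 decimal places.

$58040.33

Nominal GDP 2013 = Σ (p_2013 × q_2013) = 41.43·1284 + 14.17·38 + 57.41·75 = 58040.33.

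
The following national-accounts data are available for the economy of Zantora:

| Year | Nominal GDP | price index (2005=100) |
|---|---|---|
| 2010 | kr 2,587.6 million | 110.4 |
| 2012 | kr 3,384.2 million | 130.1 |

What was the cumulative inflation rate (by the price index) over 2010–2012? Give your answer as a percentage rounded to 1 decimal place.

17.8%

Price-level change = 130.1 / 110.4 − 1 = 0.1784.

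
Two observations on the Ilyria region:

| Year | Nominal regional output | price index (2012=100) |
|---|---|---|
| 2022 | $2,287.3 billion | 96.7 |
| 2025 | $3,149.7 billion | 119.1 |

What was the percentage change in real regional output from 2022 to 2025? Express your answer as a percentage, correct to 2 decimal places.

Deflate each year: 2022 → 2287.3/0.967 = 2365.36; 2025 → 3149.7/1.191 = 2644.58.
So real regional output changed by 2644.58/2365.36 − 1 = 0.1180, i.e. 11.80%.

11.80%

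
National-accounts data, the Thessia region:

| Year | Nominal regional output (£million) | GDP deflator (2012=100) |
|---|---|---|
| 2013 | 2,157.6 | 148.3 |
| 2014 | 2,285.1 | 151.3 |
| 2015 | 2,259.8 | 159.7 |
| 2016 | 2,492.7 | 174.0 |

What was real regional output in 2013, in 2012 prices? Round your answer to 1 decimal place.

Real regional output 2013 = 2157.6 / 1.483 = 1454.89.

£1,454.9 million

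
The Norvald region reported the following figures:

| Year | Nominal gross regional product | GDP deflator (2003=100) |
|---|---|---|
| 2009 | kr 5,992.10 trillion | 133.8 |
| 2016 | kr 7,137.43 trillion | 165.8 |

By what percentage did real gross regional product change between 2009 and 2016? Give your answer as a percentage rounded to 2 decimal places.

-3.88%

Deflate each year: 2009 → 5992.10/1.338 = 4478.40; 2016 → 7137.43/1.658 = 4304.84.
So real gross regional product changed by 4304.84/4478.40 − 1 = -0.0388, i.e. -3.88%.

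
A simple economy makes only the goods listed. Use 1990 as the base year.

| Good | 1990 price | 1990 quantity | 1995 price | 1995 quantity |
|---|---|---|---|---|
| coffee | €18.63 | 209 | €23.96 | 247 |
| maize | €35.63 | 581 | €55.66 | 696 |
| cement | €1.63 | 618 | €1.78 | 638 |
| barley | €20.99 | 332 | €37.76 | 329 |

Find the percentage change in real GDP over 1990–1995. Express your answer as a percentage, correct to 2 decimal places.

Real GDP 1990 = Nominal GDP 1990 = 18.63·209 + 35.63·581 + 1.63·618 + 20.99·332 = 32570.72.
Real GDP 1995 (at 1990 prices) = 18.63·247 + 35.63·696 + 1.63·638 + 20.99·329 = 37345.74.
Real growth = 37345.74/32570.72 − 1 = 0.1466.

14.66%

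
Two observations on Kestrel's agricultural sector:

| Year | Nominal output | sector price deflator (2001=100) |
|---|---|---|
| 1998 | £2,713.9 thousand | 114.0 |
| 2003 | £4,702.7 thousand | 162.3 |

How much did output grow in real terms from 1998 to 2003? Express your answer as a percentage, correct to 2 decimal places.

Deflate each year: 1998 → 2713.9/1.140 = 2380.61; 2003 → 4702.7/1.623 = 2897.54.
So real output changed by 2897.54/2380.61 − 1 = 0.2171, i.e. 21.71%.

21.71%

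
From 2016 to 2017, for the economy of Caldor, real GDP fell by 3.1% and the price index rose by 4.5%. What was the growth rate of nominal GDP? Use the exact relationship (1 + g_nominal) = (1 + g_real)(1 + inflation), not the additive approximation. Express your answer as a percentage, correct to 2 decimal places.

1.26%

(1 + g_nom) = (1 + g_real)(1 + π) = 0.9690 × 1.0450 = 1.01261.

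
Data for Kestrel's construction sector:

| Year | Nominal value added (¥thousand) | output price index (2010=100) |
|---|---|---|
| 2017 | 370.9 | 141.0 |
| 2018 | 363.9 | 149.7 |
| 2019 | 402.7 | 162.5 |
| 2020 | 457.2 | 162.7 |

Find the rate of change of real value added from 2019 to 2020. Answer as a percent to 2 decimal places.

13.39%

Real value added 2019 = 402.7/1.625 = 247.82.
Real value added 2020 = 457.2/1.627 = 281.01.
Change = 281.01/247.82 − 1 = 0.1339.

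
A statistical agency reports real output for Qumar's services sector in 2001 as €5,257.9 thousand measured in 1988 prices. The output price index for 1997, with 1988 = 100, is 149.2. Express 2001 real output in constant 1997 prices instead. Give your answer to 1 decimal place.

€7,844.8 thousand

Real output in 1997 prices = Real output in 1988 prices × (P_1997/P_1988) = 5257.9 × 1.492 = 7844.79.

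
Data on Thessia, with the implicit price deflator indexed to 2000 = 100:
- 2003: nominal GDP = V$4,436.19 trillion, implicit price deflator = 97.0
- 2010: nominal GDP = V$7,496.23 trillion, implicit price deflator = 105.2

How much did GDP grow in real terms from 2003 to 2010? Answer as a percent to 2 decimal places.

55.81%

Real GDP 2003 = 4436.19 / 0.970 = 4573.39.
Real GDP 2010 = 7496.23 / 1.052 = 7125.69.
Real growth = 7125.69 / 4573.39 − 1 = 0.5581.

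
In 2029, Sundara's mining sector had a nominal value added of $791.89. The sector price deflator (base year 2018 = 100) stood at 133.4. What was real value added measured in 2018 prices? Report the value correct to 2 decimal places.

$593.62

Real value added = Nominal / (sector price deflator/100) = 791.89 / 1.334 = 593.62.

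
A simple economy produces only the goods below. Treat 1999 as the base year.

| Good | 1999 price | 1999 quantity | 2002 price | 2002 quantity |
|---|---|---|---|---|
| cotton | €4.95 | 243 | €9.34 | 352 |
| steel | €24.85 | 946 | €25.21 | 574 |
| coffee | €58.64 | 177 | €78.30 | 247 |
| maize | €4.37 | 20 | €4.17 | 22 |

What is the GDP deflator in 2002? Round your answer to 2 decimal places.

121.59

Nominal GDP 2002 = 9.34·352 + 25.21·574 + 78.30·247 + 4.17·22 = 37190.06.
Real GDP 2002 (at 1999 prices) = 4.95·352 + 24.85·574 + 58.64·247 + 4.37·22 = 30586.52.
Deflator = Nominal/Real × 100 = 37190.06/30586.52 × 100 = 121.590.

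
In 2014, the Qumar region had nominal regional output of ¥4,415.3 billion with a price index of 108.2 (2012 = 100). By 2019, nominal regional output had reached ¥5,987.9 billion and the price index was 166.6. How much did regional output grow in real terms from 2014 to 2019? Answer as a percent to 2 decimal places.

Deflate each year: 2014 → 4415.3/1.082 = 4080.68; 2019 → 5987.9/1.666 = 3594.18.
So real regional output changed by 3594.18/4080.68 − 1 = -0.1192, i.e. -11.92%.

-11.92%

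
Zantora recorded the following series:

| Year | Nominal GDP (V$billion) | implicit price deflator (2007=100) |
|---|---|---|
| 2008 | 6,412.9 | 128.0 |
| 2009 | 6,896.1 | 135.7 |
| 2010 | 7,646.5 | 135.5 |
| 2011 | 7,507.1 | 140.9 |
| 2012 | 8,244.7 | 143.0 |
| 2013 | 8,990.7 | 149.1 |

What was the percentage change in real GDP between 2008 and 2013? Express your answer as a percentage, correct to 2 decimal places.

20.36%

Real GDP 2008 = 6412.9/1.280 = 5010.08.
Real GDP 2013 = 8990.7/1.491 = 6029.98.
Change = 6029.98/5010.08 − 1 = 0.2036.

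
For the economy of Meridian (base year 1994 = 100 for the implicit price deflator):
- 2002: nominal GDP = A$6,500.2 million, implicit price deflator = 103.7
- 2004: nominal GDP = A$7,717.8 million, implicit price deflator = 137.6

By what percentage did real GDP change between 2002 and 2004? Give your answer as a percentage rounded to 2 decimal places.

-10.52%

Real GDP 2002 = 6500.2 / 1.037 = 6268.27.
Real GDP 2004 = 7717.8 / 1.376 = 5608.87.
Real growth = 5608.87 / 6268.27 − 1 = -0.1052.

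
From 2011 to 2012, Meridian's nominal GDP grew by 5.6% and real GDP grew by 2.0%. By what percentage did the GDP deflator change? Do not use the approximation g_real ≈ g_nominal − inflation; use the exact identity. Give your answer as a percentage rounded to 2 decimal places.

(1 + g_nom) = (1 + g_real)(1 + π), so π = 1.0560 / 1.0200 − 1 = 0.03529.

3.53%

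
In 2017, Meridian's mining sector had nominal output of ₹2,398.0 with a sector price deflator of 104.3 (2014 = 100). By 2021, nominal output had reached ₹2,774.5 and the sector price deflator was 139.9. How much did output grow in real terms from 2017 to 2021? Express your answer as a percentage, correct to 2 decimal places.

-13.74%

Deflate each year: 2017 → 2398.0/1.043 = 2299.14; 2021 → 2774.5/1.399 = 1983.20.
So real output changed by 1983.20/2299.14 − 1 = -0.1374, i.e. -13.74%.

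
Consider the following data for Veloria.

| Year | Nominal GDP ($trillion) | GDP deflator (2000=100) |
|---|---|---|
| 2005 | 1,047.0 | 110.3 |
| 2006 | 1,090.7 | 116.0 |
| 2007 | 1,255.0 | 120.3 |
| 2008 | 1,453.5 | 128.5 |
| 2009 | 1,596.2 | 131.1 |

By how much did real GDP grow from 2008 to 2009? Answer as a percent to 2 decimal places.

Real GDP 2008 = 1453.5/1.285 = 1131.13.
Real GDP 2009 = 1596.2/1.311 = 1217.54.
Change = 1217.54/1131.13 − 1 = 0.0764.

7.64%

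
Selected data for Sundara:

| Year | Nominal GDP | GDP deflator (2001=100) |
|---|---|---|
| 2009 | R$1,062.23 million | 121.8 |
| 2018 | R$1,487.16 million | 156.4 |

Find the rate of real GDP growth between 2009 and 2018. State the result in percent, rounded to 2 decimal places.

Deflate each year: 2009 → 1062.23/1.218 = 872.11; 2018 → 1487.16/1.564 = 950.87.
So real GDP changed by 950.87/872.11 − 1 = 0.0903, i.e. 9.03%.

9.03%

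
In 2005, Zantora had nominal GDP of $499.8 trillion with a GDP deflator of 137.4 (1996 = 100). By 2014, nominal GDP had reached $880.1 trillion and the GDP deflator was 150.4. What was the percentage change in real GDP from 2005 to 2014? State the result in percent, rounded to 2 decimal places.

60.87%

Real GDP 2005 = 499.8 / 1.374 = 363.76.
Real GDP 2014 = 880.1 / 1.504 = 585.17.
Real growth = 585.17 / 363.76 − 1 = 0.6087.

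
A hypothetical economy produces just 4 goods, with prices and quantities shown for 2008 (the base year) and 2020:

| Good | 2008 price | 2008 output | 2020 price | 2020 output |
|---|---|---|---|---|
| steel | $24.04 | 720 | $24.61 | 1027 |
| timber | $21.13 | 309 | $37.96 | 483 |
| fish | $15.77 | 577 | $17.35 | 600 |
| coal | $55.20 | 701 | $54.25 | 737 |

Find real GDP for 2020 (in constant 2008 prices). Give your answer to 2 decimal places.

$85039.27

Real GDP 2020 = Σ (p_2008 × q_2020) = 24.04·1027 + 21.13·483 + 15.77·600 + 55.20·737 = 85039.27.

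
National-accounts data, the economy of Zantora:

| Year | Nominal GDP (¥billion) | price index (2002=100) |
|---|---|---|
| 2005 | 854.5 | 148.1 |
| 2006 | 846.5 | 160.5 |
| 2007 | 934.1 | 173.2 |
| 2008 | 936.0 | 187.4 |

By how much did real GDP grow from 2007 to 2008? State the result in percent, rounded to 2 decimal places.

-7.39%

Real GDP 2007 = 934.1/1.732 = 539.32.
Real GDP 2008 = 936.0/1.874 = 499.47.
Change = 499.47/539.32 − 1 = -0.0739.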